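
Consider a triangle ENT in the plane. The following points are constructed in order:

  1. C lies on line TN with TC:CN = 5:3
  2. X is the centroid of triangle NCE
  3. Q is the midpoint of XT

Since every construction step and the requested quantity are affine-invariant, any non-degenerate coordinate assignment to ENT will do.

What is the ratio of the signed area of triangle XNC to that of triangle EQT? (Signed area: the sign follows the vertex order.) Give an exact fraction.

[XNC]:[EQT] = 6/13

Work in coordinates with E = (0, 0), N = (1, 0), T = (0, 1).
1. C lies on line TN with TC:CN = 5:3 ⇒ C = (5/8, 3/8)
2. X is the centroid of triangle NCE ⇒ X = (13/24, 1/8)
3. Q is the midpoint of XT ⇒ Q = (13/48, 9/16)
2·[XNC] = 1/8, 2·[EQT] = 13/48
[XNC]:[EQT] = 1/8:13/48 = 6/13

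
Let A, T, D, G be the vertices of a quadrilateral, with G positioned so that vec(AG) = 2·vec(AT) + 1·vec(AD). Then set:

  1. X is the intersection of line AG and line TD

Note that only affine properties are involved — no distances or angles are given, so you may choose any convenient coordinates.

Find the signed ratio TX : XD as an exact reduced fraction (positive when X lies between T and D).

Set A = (0, 0), T = (1, 0), D = (0, 1), G = (2, 1); any affine frame gives the same invariant.
1. X is the intersection of line AG and line TD ⇒ X = (2/3, 1/3)
X = T + t·(D−T) with t = 1/3, so TX:XD = t:(1−t) = 1/3:2/3

TX:XD = 1/2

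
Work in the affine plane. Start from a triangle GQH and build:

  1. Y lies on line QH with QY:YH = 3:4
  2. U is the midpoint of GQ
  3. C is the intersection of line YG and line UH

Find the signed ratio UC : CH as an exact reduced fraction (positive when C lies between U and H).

Work in coordinates with G = (0, 0), Q = (1, 0), H = (0, 1).
1. Y lies on line QH with QY:YH = 3:4 ⇒ Y = (4/7, 3/7)
2. U is the midpoint of GQ ⇒ U = (1/2, 0)
3. C is the intersection of line YG and line UH ⇒ C = (4/11, 3/11)
C = U + t·(H−U) with t = 3/11, so UC:CH = t:(1−t) = 3/11:8/11

UC:CH = 3/8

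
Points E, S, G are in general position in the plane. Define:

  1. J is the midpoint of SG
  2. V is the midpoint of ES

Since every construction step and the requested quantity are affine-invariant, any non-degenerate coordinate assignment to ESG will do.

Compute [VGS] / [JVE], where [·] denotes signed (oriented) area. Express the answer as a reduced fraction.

Set E = (0, 0), S = (1, 0), G = (0, 1); any affine frame gives the same invariant.
1. J is the midpoint of SG ⇒ J = (1/2, 1/2)
2. V is the midpoint of ES ⇒ V = (1/2, 0)
2·[VGS] = -1/2, 2·[JVE] = -1/4
[VGS]:[JVE] = -1/2:-1/4 = 2

[VGS]:[JVE] = 2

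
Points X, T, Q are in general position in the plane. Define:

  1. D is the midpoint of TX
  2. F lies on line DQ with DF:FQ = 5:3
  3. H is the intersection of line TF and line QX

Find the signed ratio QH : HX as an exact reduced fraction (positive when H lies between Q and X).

Work in coordinates with X = (0, 0), T = (1, 0), Q = (0, 1).
1. D is the midpoint of TX ⇒ D = (1/2, 0)
2. F lies on line DQ with DF:FQ = 5:3 ⇒ F = (3/16, 5/8)
3. H is the intersection of line TF and line QX ⇒ H = (0, 10/13)
H = Q + t·(X−Q) with t = 3/13, so QH:HX = t:(1−t) = 3/13:10/13

QH:HX = 3/10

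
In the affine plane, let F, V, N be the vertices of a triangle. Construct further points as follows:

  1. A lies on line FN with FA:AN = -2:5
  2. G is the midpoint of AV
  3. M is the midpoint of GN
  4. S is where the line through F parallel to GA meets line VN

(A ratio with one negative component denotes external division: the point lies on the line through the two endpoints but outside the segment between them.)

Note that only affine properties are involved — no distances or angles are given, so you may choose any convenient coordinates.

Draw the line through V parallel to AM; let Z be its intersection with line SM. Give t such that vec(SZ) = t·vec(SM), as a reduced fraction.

t = -3/2

Work in coordinates with F = (0, 0), V = (1, 0), N = (0, 1).
1. A lies on line FN with FA:AN = -2:5 ⇒ A = (0, -2/3)
2. G is the midpoint of AV ⇒ G = (1/2, -1/3)
3. M is the midpoint of GN ⇒ M = (1/4, 1/3)
4. S is where the line through F parallel to GA meets line VN ⇒ S = (3/5, 2/5)
through V parallel to AM: direction (1/4, 1); meets SM at Z = (9/8, 1/2)
Z = S + t·(M−S) with t = -3/2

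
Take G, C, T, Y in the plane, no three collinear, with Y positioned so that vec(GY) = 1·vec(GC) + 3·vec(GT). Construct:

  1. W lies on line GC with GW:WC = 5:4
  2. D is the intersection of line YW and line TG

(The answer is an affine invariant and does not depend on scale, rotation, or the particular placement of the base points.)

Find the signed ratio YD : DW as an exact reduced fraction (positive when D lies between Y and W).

Choose coordinates G = (0, 0), C = (1, 0), T = (0, 1), Y = (1, 3).
1. W lies on line GC with GW:WC = 5:4 ⇒ W = (5/9, 0)
2. D is the intersection of line YW and line TG ⇒ D = (0, -15/4)
D = Y + t·(W−Y) with t = 9/4, so YD:DW = t:(1−t) = 9/4:-5/4

YD:DW = -9/5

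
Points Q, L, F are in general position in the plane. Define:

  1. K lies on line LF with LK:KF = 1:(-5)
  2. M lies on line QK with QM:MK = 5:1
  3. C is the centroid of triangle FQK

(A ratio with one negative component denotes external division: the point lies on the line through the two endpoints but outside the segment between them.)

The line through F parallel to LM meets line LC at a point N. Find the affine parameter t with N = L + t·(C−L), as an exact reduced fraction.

Assign Q = (0, 0), L = (1, 0), F = (0, 1) — the answer is frame-independent, so this choice is without loss of generality.
1. K lies on line LF with LK:KF = 1:(-5) ⇒ K = (5/4, -1/4)
2. M lies on line QK with QM:MK = 5:1 ⇒ M = (25/24, -5/24)
3. C is the centroid of triangle FQK ⇒ C = (5/12, 1/4)
through F parallel to LM: direction (1/24, -5/24); meets LC at N = (1/8, 3/8)
N = L + t·(C−L) with t = 3/2

t = 3/2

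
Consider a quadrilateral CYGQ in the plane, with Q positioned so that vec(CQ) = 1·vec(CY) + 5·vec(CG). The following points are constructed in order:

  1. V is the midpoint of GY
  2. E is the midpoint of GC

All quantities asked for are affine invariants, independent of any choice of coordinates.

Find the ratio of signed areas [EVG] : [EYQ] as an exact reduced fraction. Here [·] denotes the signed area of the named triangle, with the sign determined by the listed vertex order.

Work in coordinates with C = (0, 0), Y = (1, 0), G = (0, 1), Q = (1, 5).
1. V is the midpoint of GY ⇒ V = (1/2, 1/2)
2. E is the midpoint of GC ⇒ E = (0, 1/2)
2·[EVG] = 1/4, 2·[EYQ] = 5
[EVG]:[EYQ] = 1/4:5 = 1/20

[EVG]:[EYQ] = 1/20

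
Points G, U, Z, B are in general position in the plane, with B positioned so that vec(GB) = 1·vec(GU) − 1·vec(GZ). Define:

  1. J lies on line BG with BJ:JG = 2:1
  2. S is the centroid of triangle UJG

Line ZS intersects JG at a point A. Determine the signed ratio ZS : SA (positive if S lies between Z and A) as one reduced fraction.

Set G = (0, 0), U = (1, 0), Z = (0, 1), B = (1, -1); any affine frame gives the same invariant.
1. J lies on line BG with BJ:JG = 2:1 ⇒ J = (1/3, -1/3)
2. S is the centroid of triangle UJG ⇒ S = (4/9, -1/9)
line ZS meets JG at A = (2/3, -2/3)
S = Z + t·(A−Z) with t = 2/3, so ZS:SA = 2/3:1/3

ZS:SA = 2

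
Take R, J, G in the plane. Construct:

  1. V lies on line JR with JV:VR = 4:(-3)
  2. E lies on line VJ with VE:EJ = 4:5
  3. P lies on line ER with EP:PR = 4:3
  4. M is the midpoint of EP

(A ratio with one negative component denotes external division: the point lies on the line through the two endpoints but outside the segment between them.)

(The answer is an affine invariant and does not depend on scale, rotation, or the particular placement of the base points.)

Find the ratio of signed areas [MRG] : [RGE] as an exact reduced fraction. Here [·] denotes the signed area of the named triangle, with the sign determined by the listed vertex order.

[MRG]:[RGE] = 5/7

Work in coordinates with R = (0, 0), J = (1, 0), G = (0, 1).
1. V lies on line JR with JV:VR = 4:(-3) ⇒ V = (-3, 0)
2. E lies on line VJ with VE:EJ = 4:5 ⇒ E = (-11/9, 0)
3. P lies on line ER with EP:PR = 4:3 ⇒ P = (-11/21, 0)
4. M is the midpoint of EP ⇒ M = (-55/63, 0)
2·[MRG] = 55/63, 2·[RGE] = 11/9
[MRG]:[RGE] = 55/63:11/9 = 5/7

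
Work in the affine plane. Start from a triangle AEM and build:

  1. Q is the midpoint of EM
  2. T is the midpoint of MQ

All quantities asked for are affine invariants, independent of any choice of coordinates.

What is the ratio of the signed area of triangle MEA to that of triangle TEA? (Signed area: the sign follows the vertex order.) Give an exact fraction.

Set A = (0, 0), E = (1, 0), M = (0, 1); any affine frame gives the same invariant.
1. Q is the midpoint of EM ⇒ Q = (1/2, 1/2)
2. T is the midpoint of MQ ⇒ T = (1/4, 3/4)
2·[MEA] = -1, 2·[TEA] = -3/4
[MEA]:[TEA] = -1:-3/4 = 4/3

[MEA]:[TEA] = 4/3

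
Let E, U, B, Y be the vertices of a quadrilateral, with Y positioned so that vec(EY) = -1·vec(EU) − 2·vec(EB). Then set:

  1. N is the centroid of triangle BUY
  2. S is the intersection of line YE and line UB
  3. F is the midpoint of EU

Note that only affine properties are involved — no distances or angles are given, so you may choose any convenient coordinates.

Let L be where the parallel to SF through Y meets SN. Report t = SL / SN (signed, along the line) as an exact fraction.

t = 24/7

Assign E = (0, 0), U = (1, 0), B = (0, 1), Y = (-1, -2) — the answer is frame-independent, so this choice is without loss of generality.
1. N is the centroid of triangle BUY ⇒ N = (0, -1/3)
2. S is the intersection of line YE and line UB ⇒ S = (1/3, 2/3)
3. F is the midpoint of EU ⇒ F = (1/2, 0)
through Y parallel to SF: direction (1/6, -2/3); meets SN at L = (-17/21, -58/21)
L = S + t·(N−S) with t = 24/7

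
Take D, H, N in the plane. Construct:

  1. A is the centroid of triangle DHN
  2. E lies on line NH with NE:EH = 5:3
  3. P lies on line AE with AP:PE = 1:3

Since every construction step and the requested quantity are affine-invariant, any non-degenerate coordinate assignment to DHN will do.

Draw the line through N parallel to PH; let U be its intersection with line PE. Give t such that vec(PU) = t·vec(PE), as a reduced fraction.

Assign D = (0, 0), H = (1, 0), N = (0, 1) — the answer is frame-independent, so this choice is without loss of generality.
1. A is the centroid of triangle DHN ⇒ A = (1/3, 1/3)
2. E lies on line NH with NE:EH = 5:3 ⇒ E = (5/8, 3/8)
3. P lies on line AE with AP:PE = 1:3 ⇒ P = (13/32, 11/32)
through N parallel to PH: direction (19/32, -11/32); meets PE at U = (95/96, 41/96)
U = P + t·(E−P) with t = 8/3

t = 8/3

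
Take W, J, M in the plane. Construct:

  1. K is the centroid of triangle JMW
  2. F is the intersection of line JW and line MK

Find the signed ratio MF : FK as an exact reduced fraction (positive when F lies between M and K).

MF:FK = -3

Assign W = (0, 0), J = (1, 0), M = (0, 1) — the answer is frame-independent, so this choice is without loss of generality.
1. K is the centroid of triangle JMW ⇒ K = (1/3, 1/3)
2. F is the intersection of line JW and line MK ⇒ F = (1/2, 0)
F = M + t·(K−M) with t = 3/2, so MF:FK = t:(1−t) = 3/2:-1/2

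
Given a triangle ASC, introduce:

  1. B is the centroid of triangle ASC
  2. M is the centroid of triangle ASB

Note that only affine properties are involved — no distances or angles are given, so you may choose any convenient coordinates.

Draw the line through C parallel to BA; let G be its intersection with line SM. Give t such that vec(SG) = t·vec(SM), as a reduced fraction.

Assign A = (0, 0), S = (1, 0), C = (0, 1) — the answer is frame-independent, so this choice is without loss of generality.
1. B is the centroid of triangle ASC ⇒ B = (1/3, 1/3)
2. M is the centroid of triangle ASB ⇒ M = (4/9, 1/9)
through C parallel to BA: direction (-1/3, -1/3); meets SM at G = (-2/3, 1/3)
G = S + t·(M−S) with t = 3

t = 3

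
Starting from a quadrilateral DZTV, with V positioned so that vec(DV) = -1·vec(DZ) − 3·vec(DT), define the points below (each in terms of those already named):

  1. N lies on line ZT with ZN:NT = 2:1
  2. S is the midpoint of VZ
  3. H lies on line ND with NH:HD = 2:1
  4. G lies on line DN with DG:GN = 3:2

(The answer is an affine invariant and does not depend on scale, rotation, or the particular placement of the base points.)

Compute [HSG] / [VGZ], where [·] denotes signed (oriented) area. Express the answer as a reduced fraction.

[HSG]:[VGZ] = -1/24

Set D = (0, 0), Z = (1, 0), T = (0, 1), V = (-1, -3); any affine frame gives the same invariant.
1. N lies on line ZT with ZN:NT = 2:1 ⇒ N = (1/3, 2/3)
2. S is the midpoint of VZ ⇒ S = (0, -3/2)
3. H lies on line ND with NH:HD = 2:1 ⇒ H = (1/9, 2/9)
4. G lies on line DN with DG:GN = 3:2 ⇒ G = (1/5, 2/5)
2·[HSG] = 2/15, 2·[VGZ] = -16/5
[HSG]:[VGZ] = 2/15:-16/5 = -1/24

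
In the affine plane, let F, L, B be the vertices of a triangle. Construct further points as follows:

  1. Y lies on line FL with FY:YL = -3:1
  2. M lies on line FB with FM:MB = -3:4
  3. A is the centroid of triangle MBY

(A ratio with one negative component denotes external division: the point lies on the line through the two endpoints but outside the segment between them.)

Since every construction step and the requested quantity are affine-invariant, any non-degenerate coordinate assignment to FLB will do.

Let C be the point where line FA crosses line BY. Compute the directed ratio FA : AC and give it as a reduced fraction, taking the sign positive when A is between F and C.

Choose coordinates F = (0, 0), L = (1, 0), B = (0, 1).
1. Y lies on line FL with FY:YL = -3:1 ⇒ Y = (3/2, 0)
2. M lies on line FB with FM:MB = -3:4 ⇒ M = (0, -3)
3. A is the centroid of triangle MBY ⇒ A = (1/2, -2/3)
line FA meets BY at C = (-3/2, 2)
A = F + t·(C−F) with t = -1/3, so FA:AC = -1/3:4/3

FA:AC = -1/4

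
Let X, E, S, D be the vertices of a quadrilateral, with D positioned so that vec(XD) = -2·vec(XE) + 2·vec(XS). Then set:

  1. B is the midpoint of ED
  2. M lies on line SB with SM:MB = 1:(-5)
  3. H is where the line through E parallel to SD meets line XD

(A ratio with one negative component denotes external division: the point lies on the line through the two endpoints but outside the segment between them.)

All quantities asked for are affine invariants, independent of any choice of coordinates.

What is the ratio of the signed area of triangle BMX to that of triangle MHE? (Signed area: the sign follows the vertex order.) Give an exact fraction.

[BMX]:[MHE] = -5/9

Set X = (0, 0), E = (1, 0), S = (0, 1), D = (-2, 2); any affine frame gives the same invariant.
1. B is the midpoint of ED ⇒ B = (-1/2, 1)
2. M lies on line SB with SM:MB = 1:(-5) ⇒ M = (1/8, 1)
3. H is where the line through E parallel to SD meets line XD ⇒ H = (-1, 1)
2·[BMX] = -5/8, 2·[MHE] = 9/8
[BMX]:[MHE] = -5/8:9/8 = -5/9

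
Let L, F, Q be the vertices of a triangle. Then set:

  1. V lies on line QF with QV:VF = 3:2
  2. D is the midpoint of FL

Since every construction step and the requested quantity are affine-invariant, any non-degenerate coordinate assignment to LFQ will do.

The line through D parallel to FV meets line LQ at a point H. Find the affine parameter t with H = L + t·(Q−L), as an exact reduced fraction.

t = 1/2

Work in coordinates with L = (0, 0), F = (1, 0), Q = (0, 1).
1. V lies on line QF with QV:VF = 3:2 ⇒ V = (3/5, 2/5)
2. D is the midpoint of FL ⇒ D = (1/2, 0)
through D parallel to FV: direction (-2/5, 2/5); meets LQ at H = (0, 1/2)
H = L + t·(Q−L) with t = 1/2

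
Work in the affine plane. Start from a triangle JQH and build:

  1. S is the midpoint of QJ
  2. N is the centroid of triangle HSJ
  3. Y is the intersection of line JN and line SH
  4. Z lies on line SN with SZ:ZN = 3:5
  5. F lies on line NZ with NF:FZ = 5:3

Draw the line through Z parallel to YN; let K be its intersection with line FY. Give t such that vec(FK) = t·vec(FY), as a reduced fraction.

Choose coordinates J = (0, 0), Q = (1, 0), H = (0, 1).
1. S is the midpoint of QJ ⇒ S = (1/2, 0)
2. N is the centroid of triangle HSJ ⇒ N = (1/6, 1/3)
3. Y is the intersection of line JN and line SH ⇒ Y = (1/4, 1/2)
4. Z lies on line SN with SZ:ZN = 3:5 ⇒ Z = (3/8, 1/8)
5. F lies on line NZ with NF:FZ = 5:3 ⇒ F = (19/64, 13/64)
through Z parallel to YN: direction (-1/12, -1/6); meets FY at K = (13/40, 1/40)
K = F + t·(Y−F) with t = -3/5

t = -3/5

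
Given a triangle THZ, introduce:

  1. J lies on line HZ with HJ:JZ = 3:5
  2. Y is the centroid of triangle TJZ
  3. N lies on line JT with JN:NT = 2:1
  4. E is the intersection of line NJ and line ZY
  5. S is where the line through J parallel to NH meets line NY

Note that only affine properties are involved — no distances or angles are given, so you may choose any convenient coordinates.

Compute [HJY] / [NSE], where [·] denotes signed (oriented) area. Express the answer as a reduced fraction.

[HJY]:[NSE] = -19/5

Set T = (0, 0), H = (1, 0), Z = (0, 1); any affine frame gives the same invariant.
1. J lies on line HZ with HJ:JZ = 3:5 ⇒ J = (5/8, 3/8)
2. Y is the centroid of triangle TJZ ⇒ Y = (5/24, 11/24)
3. N lies on line JT with JN:NT = 2:1 ⇒ N = (5/24, 1/8)
4. E is the intersection of line NJ and line ZY ⇒ E = (5/16, 3/16)
5. S is where the line through J parallel to NH meets line NY ⇒ S = (5/24, 67/152)
2·[HJY] = 1/8, 2·[NSE] = -5/152
[HJY]:[NSE] = 1/8:-5/152 = -19/5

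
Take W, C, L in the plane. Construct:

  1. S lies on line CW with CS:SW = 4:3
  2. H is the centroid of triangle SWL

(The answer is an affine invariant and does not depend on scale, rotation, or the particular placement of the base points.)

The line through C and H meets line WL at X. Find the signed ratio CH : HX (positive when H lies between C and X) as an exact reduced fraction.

CH:HX = 6

Choose coordinates W = (0, 0), C = (1, 0), L = (0, 1).
1. S lies on line CW with CS:SW = 4:3 ⇒ S = (3/7, 0)
2. H is the centroid of triangle SWL ⇒ H = (1/7, 1/3)
line CH meets WL at X = (0, 7/18)
H = C + t·(X−C) with t = 6/7, so CH:HX = 6/7:1/7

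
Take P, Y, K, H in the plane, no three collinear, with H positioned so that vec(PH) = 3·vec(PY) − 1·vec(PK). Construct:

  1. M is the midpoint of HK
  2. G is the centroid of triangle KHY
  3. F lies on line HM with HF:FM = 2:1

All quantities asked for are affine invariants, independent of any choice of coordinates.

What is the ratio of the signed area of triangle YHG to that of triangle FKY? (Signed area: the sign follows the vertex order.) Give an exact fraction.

Assign P = (0, 0), Y = (1, 0), K = (0, 1), H = (3, -1) — the answer is frame-independent, so this choice is without loss of generality.
1. M is the midpoint of HK ⇒ M = (3/2, 0)
2. G is the centroid of triangle KHY ⇒ G = (4/3, 0)
3. F lies on line HM with HF:FM = 2:1 ⇒ F = (2, -1/3)
2·[YHG] = 1/3, 2·[FKY] = 2/3
[YHG]:[FKY] = 1/3:2/3 = 1/2

[YHG]:[FKY] = 1/2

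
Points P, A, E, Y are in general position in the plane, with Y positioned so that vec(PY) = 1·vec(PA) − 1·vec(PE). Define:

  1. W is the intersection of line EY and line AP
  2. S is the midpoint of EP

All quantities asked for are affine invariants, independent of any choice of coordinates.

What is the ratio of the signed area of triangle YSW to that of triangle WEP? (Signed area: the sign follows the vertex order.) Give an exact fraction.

Set P = (0, 0), A = (1, 0), E = (0, 1), Y = (1, -1); any affine frame gives the same invariant.
1. W is the intersection of line EY and line AP ⇒ W = (1/2, 0)
2. S is the midpoint of EP ⇒ S = (0, 1/2)
2·[YSW] = -1/4, 2·[WEP] = 1/2
[YSW]:[WEP] = -1/4:1/2 = -1/2

[YSW]:[WEP] = -1/2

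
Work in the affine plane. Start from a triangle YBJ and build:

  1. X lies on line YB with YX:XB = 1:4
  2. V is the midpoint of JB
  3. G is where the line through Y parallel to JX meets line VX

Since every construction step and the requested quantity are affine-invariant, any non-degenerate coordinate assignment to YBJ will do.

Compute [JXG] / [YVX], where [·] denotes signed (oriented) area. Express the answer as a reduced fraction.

[JXG]:[YVX] = 2

Set Y = (0, 0), B = (1, 0), J = (0, 1); any affine frame gives the same invariant.
1. X lies on line YB with YX:XB = 1:4 ⇒ X = (1/5, 0)
2. V is the midpoint of JB ⇒ V = (1/2, 1/2)
3. G is where the line through Y parallel to JX meets line VX ⇒ G = (1/20, -1/4)
2·[JXG] = -1/5, 2·[YVX] = -1/10
[JXG]:[YVX] = -1/5:-1/10 = 2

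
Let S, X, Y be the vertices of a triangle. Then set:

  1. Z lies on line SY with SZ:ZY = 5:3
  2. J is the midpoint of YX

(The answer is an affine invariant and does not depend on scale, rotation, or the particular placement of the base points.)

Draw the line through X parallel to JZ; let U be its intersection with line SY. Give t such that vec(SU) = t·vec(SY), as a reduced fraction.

Assign S = (0, 0), X = (1, 0), Y = (0, 1) — the answer is frame-independent, so this choice is without loss of generality.
1. Z lies on line SY with SZ:ZY = 5:3 ⇒ Z = (0, 5/8)
2. J is the midpoint of YX ⇒ J = (1/2, 1/2)
through X parallel to JZ: direction (-1/2, 1/8); meets SY at U = (0, 1/4)
U = S + t·(Y−S) with t = 1/4

t = 1/4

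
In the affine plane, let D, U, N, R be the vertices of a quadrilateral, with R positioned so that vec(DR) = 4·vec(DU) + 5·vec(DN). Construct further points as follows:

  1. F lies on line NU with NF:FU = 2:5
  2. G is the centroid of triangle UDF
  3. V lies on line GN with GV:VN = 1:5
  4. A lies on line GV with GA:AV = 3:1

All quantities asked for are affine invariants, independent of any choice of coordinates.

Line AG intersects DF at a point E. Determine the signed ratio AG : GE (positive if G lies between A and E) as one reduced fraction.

AG:GE = -11/40

Set D = (0, 0), U = (1, 0), N = (0, 1), R = (4, 5); any affine frame gives the same invariant.
1. F lies on line NU with NF:FU = 2:5 ⇒ F = (2/7, 5/7)
2. G is the centroid of triangle UDF ⇒ G = (3/7, 5/21)
3. V lies on line GN with GV:VN = 1:5 ⇒ V = (5/14, 23/63)
4. A lies on line GV with GA:AV = 3:1 ⇒ A = (3/8, 1/3)
line AG meets DF at E = (18/77, 45/77)
G = A + t·(E−A) with t = -11/29, so AG:GE = -11/29:40/29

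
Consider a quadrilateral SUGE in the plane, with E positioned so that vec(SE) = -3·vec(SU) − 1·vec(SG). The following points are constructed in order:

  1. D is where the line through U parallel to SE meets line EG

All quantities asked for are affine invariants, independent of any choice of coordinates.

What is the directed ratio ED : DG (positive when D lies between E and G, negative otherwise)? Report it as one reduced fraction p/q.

ED:DG = -1/4

Assign S = (0, 0), U = (1, 0), G = (0, 1), E = (-3, -1) — the answer is frame-independent, so this choice is without loss of generality.
1. D is where the line through U parallel to SE meets line EG ⇒ D = (-4, -5/3)
D = E + t·(G−E) with t = -1/3, so ED:DG = t:(1−t) = -1/3:4/3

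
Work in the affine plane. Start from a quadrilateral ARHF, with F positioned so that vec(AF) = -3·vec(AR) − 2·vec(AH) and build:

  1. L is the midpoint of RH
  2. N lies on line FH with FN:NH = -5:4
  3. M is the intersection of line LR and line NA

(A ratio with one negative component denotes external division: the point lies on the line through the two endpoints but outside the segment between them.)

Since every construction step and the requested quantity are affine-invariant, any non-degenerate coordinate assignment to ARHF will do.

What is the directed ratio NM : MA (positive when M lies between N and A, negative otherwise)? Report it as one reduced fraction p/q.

NM:MA = 24

Assign A = (0, 0), R = (1, 0), H = (0, 1), F = (-3, -2) — the answer is frame-independent, so this choice is without loss of generality.
1. L is the midpoint of RH ⇒ L = (1/2, 1/2)
2. N lies on line FH with FN:NH = -5:4 ⇒ N = (12, 13)
3. M is the intersection of line LR and line NA ⇒ M = (12/25, 13/25)
M = N + t·(A−N) with t = 24/25, so NM:MA = t:(1−t) = 24/25:1/25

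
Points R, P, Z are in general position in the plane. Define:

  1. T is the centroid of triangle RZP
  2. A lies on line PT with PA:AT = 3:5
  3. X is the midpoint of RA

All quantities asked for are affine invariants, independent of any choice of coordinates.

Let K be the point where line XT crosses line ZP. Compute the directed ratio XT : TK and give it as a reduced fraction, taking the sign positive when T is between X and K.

XT:TK = 11/16

Work in coordinates with R = (0, 0), P = (1, 0), Z = (0, 1).
1. T is the centroid of triangle RZP ⇒ T = (1/3, 1/3)
2. A lies on line PT with PA:AT = 3:5 ⇒ A = (3/4, 1/8)
3. X is the midpoint of RA ⇒ X = (3/8, 1/16)
line XT meets ZP at K = (3/11, 8/11)
T = X + t·(K−X) with t = 11/27, so XT:TK = 11/27:16/27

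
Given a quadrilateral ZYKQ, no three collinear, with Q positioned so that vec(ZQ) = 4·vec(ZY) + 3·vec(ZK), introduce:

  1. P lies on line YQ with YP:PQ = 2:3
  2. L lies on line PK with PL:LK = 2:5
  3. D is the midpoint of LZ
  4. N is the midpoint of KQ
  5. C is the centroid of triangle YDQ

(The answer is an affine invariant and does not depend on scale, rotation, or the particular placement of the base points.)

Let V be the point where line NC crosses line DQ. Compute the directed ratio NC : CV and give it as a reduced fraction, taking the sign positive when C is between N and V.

NC:CV = -34/11

Assign Z = (0, 0), Y = (1, 0), K = (0, 1), Q = (4, 3) — the answer is frame-independent, so this choice is without loss of generality.
1. P lies on line YQ with YP:PQ = 2:3 ⇒ P = (11/5, 6/5)
2. L lies on line PK with PL:LK = 2:5 ⇒ L = (11/7, 8/7)
3. D is the midpoint of LZ ⇒ D = (11/14, 4/7)
4. N is the midpoint of KQ ⇒ N = (2, 2)
5. C is the centroid of triangle YDQ ⇒ C = (27/14, 25/21)
line NC meets DQ at V = (929/476, 61/42)
C = N + t·(V−N) with t = 34/23, so NC:CV = 34/23:-11/23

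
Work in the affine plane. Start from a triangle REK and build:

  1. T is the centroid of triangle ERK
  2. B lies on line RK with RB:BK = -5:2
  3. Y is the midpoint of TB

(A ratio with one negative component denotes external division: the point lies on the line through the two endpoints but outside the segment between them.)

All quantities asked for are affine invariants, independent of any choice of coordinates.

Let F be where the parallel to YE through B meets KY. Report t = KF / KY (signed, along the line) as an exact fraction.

Assign R = (0, 0), E = (1, 0), K = (0, 1) — the answer is frame-independent, so this choice is without loss of generality.
1. T is the centroid of triangle ERK ⇒ T = (1/3, 1/3)
2. B lies on line RK with RB:BK = -5:2 ⇒ B = (0, 5/3)
3. Y is the midpoint of TB ⇒ Y = (1/6, 1)
through B parallel to YE: direction (5/6, -1); meets KY at F = (5/9, 1)
F = K + t·(Y−K) with t = 10/3

t = 10/3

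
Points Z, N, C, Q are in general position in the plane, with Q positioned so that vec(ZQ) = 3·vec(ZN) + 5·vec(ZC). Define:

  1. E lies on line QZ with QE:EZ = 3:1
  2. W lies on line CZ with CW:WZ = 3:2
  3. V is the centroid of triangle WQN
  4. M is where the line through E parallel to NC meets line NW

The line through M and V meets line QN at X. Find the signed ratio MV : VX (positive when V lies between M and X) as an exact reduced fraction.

MV:VX = -6

Choose coordinates Z = (0, 0), N = (1, 0), C = (0, 1), Q = (3, 5).
1. E lies on line QZ with QE:EZ = 3:1 ⇒ E = (3/4, 5/4)
2. W lies on line CZ with CW:WZ = 3:2 ⇒ W = (0, 2/5)
3. V is the centroid of triangle WQN ⇒ V = (4/3, 9/5)
4. M is where the line through E parallel to NC meets line NW ⇒ M = (8/3, -2/3)
line MV meets QN at X = (14/9, 25/18)
V = M + t·(X−M) with t = 6/5, so MV:VX = 6/5:-1/5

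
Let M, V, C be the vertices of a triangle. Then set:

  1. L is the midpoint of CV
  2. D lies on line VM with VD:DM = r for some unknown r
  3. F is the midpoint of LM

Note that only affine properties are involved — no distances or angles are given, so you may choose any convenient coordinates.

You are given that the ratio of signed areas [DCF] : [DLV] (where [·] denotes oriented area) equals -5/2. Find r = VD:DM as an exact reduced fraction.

r = 1/3

Assign M = (0, 0), V = (1, 0), C = (0, 1) — the answer is frame-independent, so this choice is without loss of generality.
1. L is the midpoint of CV ⇒ L = (1/2, 1/2)
2. With VD:DM = r, write λ = r/(r+1) so D = V + λ·(M−V); D is affine-linear in λ
3. F is the midpoint of LM ⇒ F = (1/4, 1/4)
Every point depending on D is an affine combination of D and λ-independent points, so each such coordinate is linear in λ; the λ² term in each signed area is a multiple of (M−V)×(M−V) = 0, so 2·[DCF] and 2·[DLV] are each linear in λ. Evaluating at λ=0 and λ=1:
  2·[DCF] = -3/4·λ + 1/2,   2·[DLV] = -1/2·λ
So [DCF]:[DLV] = (-3/4·λ + 1/2) / (-1/2·λ). Setting this equal to -5/2:
  -3/4·λ + 1/2 = -5/2·(-1/2·λ)  ⇒  λ = 1/4
Then r = λ/(1−λ) = (1/4)/(3/4) = 1/3. Check: with r = 1/3, D = (3/4, 0) and [DCF]:[DLV] = -5/2 as required.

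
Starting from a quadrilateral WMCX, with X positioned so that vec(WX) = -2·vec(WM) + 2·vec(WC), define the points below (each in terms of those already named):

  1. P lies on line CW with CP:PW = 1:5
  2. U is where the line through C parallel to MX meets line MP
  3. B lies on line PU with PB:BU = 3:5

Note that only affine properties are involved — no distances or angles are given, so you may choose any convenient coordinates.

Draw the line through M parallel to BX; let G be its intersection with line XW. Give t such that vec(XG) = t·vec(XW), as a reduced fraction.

Assign W = (0, 0), M = (1, 0), C = (0, 1), X = (-2, 2) — the answer is frame-independent, so this choice is without loss of generality.
1. P lies on line CW with CP:PW = 1:5 ⇒ P = (0, 5/6)
2. U is where the line through C parallel to MX meets line MP ⇒ U = (-1, 5/3)
3. B lies on line PU with PB:BU = 3:5 ⇒ B = (-3/8, 55/48)
through M parallel to BX: direction (-13/8, 41/48); meets XW at G = (-41/37, 41/37)
G = X + t·(W−X) with t = 33/74

t = 33/74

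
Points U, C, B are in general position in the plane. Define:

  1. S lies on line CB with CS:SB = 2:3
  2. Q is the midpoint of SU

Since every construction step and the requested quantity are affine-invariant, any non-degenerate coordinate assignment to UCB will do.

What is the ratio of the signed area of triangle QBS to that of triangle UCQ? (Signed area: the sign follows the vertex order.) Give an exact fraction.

Assign U = (0, 0), C = (1, 0), B = (0, 1) — the answer is frame-independent, so this choice is without loss of generality.
1. S lies on line CB with CS:SB = 2:3 ⇒ S = (3/5, 2/5)
2. Q is the midpoint of SU ⇒ Q = (3/10, 1/5)
2·[QBS] = -3/10, 2·[UCQ] = 1/5
[QBS]:[UCQ] = -3/10:1/5 = -3/2

[QBS]:[UCQ] = -3/2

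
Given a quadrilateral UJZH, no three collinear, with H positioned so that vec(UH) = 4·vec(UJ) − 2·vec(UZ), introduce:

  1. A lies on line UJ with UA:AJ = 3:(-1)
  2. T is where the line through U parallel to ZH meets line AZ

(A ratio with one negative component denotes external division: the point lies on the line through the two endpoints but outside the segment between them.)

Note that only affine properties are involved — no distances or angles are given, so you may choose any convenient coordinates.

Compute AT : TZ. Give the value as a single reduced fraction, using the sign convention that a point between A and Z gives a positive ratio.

Assign U = (0, 0), J = (1, 0), Z = (0, 1), H = (4, -2) — the answer is frame-independent, so this choice is without loss of generality.
1. A lies on line UJ with UA:AJ = 3:(-1) ⇒ A = (3/2, 0)
2. T is where the line through U parallel to ZH meets line AZ ⇒ T = (-12, 9)
T = A + t·(Z−A) with t = 9, so AT:TZ = t:(1−t) = 9:-8

AT:TZ = -9/8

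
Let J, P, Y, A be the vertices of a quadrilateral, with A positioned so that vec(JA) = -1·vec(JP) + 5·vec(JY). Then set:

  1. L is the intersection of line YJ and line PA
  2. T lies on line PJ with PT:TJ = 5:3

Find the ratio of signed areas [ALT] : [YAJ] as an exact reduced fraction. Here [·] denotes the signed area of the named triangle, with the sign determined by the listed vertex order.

Work in coordinates with J = (0, 0), P = (1, 0), Y = (0, 1), A = (-1, 5).
1. L is the intersection of line YJ and line PA ⇒ L = (0, 5/2)
2. T lies on line PJ with PT:TJ = 5:3 ⇒ T = (3/8, 0)
2·[ALT] = -25/16, 2·[YAJ] = 1
[ALT]:[YAJ] = -25/16:1 = -25/16

[ALT]:[YAJ] = -25/16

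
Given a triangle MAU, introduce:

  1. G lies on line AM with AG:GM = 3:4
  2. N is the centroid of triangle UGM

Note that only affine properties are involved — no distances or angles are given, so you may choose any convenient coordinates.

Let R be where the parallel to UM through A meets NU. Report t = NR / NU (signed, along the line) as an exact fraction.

t = -17/4

Work in coordinates with M = (0, 0), A = (1, 0), U = (0, 1).
1. G lies on line AM with AG:GM = 3:4 ⇒ G = (4/7, 0)
2. N is the centroid of triangle UGM ⇒ N = (4/21, 1/3)
through A parallel to UM: direction (0, -1); meets NU at R = (1, -5/2)
R = N + t·(U−N) with t = -17/4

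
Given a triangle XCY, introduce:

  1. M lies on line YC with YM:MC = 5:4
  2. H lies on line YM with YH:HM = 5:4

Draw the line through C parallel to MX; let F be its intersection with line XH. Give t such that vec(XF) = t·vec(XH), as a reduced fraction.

t = -9/5

Assign X = (0, 0), C = (1, 0), Y = (0, 1) — the answer is frame-independent, so this choice is without loss of generality.
1. M lies on line YC with YM:MC = 5:4 ⇒ M = (5/9, 4/9)
2. H lies on line YM with YH:HM = 5:4 ⇒ H = (25/81, 56/81)
through C parallel to MX: direction (-5/9, -4/9); meets XH at F = (-5/9, -56/45)
F = X + t·(H−X) with t = -9/5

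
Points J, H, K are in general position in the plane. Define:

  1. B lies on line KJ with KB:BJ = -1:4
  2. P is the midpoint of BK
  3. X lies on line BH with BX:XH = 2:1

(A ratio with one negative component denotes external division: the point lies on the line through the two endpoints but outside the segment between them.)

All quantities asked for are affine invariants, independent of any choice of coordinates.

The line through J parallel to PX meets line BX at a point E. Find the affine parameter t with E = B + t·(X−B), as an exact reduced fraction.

Work in coordinates with J = (0, 0), H = (1, 0), K = (0, 1).
1. B lies on line KJ with KB:BJ = -1:4 ⇒ B = (0, 4/3)
2. P is the midpoint of BK ⇒ P = (0, 7/6)
3. X lies on line BH with BX:XH = 2:1 ⇒ X = (2/3, 4/9)
through J parallel to PX: direction (2/3, -13/18); meets BX at E = (16/3, -52/9)
E = B + t·(X−B) with t = 8

t = 8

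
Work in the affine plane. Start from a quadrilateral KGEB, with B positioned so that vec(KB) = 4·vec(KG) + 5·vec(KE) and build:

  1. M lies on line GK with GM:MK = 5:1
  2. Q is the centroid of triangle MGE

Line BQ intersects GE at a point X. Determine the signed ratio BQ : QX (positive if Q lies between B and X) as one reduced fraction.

Set K = (0, 0), G = (1, 0), E = (0, 1), B = (4, 5); any affine frame gives the same invariant.
1. M lies on line GK with GM:MK = 5:1 ⇒ M = (1/6, 0)
2. Q is the centroid of triangle MGE ⇒ Q = (7/18, 1/3)
line BQ meets GE at X = (76/149, 73/149)
Q = B + t·(X−B) with t = 149/144, so BQ:QX = 149/144:-5/144

BQ:QX = -149/5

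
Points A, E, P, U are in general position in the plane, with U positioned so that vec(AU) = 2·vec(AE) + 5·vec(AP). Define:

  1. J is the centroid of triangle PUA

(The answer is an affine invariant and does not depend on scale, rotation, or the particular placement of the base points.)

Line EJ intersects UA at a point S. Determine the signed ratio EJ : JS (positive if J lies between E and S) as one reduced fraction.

EJ:JS = -17/2

Set A = (0, 0), E = (1, 0), P = (0, 1), U = (2, 5); any affine frame gives the same invariant.
1. J is the centroid of triangle PUA ⇒ J = (2/3, 2)
line EJ meets UA at S = (12/17, 30/17)
J = E + t·(S−E) with t = 17/15, so EJ:JS = 17/15:-2/15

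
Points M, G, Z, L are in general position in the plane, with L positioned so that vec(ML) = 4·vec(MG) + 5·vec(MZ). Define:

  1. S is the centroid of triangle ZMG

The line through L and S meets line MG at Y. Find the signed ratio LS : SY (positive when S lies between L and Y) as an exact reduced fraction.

Choose coordinates M = (0, 0), G = (1, 0), Z = (0, 1), L = (4, 5).
1. S is the centroid of triangle ZMG ⇒ S = (1/3, 1/3)
line LS meets MG at Y = (1/14, 0)
S = L + t·(Y−L) with t = 14/15, so LS:SY = 14/15:1/15

LS:SY = 14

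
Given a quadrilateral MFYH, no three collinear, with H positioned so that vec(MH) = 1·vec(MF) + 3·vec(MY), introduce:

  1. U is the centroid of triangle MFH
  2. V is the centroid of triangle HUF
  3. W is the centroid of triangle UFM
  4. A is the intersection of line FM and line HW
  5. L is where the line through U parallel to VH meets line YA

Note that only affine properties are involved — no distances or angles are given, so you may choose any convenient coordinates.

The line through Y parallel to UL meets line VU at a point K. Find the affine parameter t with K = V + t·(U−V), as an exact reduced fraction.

t = 13/3

Choose coordinates M = (0, 0), F = (1, 0), Y = (0, 1), H = (1, 3).
1. U is the centroid of triangle MFH ⇒ U = (2/3, 1)
2. V is the centroid of triangle HUF ⇒ V = (8/9, 4/3)
3. W is the centroid of triangle UFM ⇒ W = (5/9, 1/3)
4. A is the intersection of line FM and line HW ⇒ A = (1/2, 0)
5. L is where the line through U parallel to VH meets line YA ⇒ L = (10/17, -3/17)
through Y parallel to UL: direction (-4/51, -20/17); meets VU at K = (-2/27, -1/9)
K = V + t·(U−V) with t = 13/3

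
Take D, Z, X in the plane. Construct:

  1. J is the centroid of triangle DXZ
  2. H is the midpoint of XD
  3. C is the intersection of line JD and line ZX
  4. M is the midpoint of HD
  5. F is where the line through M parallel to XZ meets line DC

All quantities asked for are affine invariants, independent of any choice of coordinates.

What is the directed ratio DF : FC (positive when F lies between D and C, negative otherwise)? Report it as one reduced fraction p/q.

DF:FC = 1/3

Assign D = (0, 0), Z = (1, 0), X = (0, 1) — the answer is frame-independent, so this choice is without loss of generality.
1. J is the centroid of triangle DXZ ⇒ J = (1/3, 1/3)
2. H is the midpoint of XD ⇒ H = (0, 1/2)
3. C is the intersection of line JD and line ZX ⇒ C = (1/2, 1/2)
4. M is the midpoint of HD ⇒ M = (0, 1/4)
5. F is where the line through M parallel to XZ meets line DC ⇒ F = (1/8, 1/8)
F = D + t·(C−D) with t = 1/4, so DF:FC = t:(1−t) = 1/4:3/4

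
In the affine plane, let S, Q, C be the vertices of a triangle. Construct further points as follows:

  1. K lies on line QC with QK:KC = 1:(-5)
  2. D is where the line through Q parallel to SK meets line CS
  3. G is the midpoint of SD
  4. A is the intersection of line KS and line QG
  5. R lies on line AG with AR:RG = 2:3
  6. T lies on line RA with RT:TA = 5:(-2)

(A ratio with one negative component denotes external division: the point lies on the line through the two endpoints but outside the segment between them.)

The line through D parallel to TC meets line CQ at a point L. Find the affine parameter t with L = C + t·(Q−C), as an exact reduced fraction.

t = 76/153

Work in coordinates with S = (0, 0), Q = (1, 0), C = (0, 1).
1. K lies on line QC with QK:KC = 1:(-5) ⇒ K = (5/4, -1/4)
2. D is where the line through Q parallel to SK meets line CS ⇒ D = (0, 1/5)
3. G is the midpoint of SD ⇒ G = (0, 1/10)
4. A is the intersection of line KS and line QG ⇒ A = (-1, 1/5)
5. R lies on line AG with AR:RG = 2:3 ⇒ R = (-3/5, 4/25)
6. T lies on line RA with RT:TA = 5:(-2) ⇒ T = (-19/15, 17/75)
through D parallel to TC: direction (19/15, 58/75); meets CQ at L = (76/153, 77/153)
L = C + t·(Q−C) with t = 76/153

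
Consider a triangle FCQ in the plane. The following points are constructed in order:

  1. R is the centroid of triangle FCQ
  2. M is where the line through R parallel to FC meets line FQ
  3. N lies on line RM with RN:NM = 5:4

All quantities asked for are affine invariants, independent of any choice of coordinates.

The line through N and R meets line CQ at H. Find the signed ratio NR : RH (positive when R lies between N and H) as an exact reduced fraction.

NR:RH = 5/9

Assign F = (0, 0), C = (1, 0), Q = (0, 1) — the answer is frame-independent, so this choice is without loss of generality.
1. R is the centroid of triangle FCQ ⇒ R = (1/3, 1/3)
2. M is where the line through R parallel to FC meets line FQ ⇒ M = (0, 1/3)
3. N lies on line RM with RN:NM = 5:4 ⇒ N = (4/27, 1/3)
line NR meets CQ at H = (2/3, 1/3)
R = N + t·(H−N) with t = 5/14, so NR:RH = 5/14:9/14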